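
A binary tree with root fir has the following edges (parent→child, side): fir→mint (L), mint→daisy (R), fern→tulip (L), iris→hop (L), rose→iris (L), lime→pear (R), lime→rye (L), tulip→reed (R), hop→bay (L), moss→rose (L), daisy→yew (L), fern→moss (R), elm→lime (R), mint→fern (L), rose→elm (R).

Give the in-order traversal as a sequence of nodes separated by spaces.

tulip reed fern bay hop iris rose elm rye lime pear moss mint yew daisy fir

In-order visits the left subtree, then the node, then the right subtree.
At fir: go left to mint.
  At mint: go left to fern.
    At fern: go left to tulip.
      At tulip: no left child.
      Visit tulip.
      At tulip: go right to reed.
        reed is a leaf — visit reed.
    Visit fern.
    At fern: go right to moss.
      At moss: go left to rose.
        At rose: go left to iris.
          At iris: go left to hop.
            At hop: go left to bay.
              bay is a leaf — visit bay.
            Visit hop.
            At hop: no right child.
          Visit iris.
          At iris: no right child.
        Visit rose.
        At rose: go right to elm.
          At elm: no left child.
          Visit elm.
          At elm: go right to lime.
            At lime: go left to rye.
              rye is a leaf — visit rye.
            Visit lime.
            At lime: go right to pear.
              pear is a leaf — visit pear.
      Visit moss.
      At moss: no right child.
  Visit mint.
  At mint: go right to daisy.
    At daisy: go left to yew.
      yew is a leaf — visit yew.
    Visit daisy.
    At daisy: no right child.
Visit fir.
At fir: no right child.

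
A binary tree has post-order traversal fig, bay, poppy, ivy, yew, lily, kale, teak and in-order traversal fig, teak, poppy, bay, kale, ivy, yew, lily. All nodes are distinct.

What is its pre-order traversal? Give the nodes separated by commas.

The last element of post-order is the root; it splits in-order into left and right subtrees.
Root teak: left subtree has 1 node {fig}, right has 6 {poppy, bay, kale, ivy, yew, lily}.
  Root kale: left subtree has 2 nodes {poppy, bay}, right has 3 {ivy, yew, lily}.
    Root poppy: left subtree has 0 nodes { }, right has 1 {bay}.
    Root lily: left subtree has 2 nodes {ivy, yew}, right has 0 { }.
      Root yew: left subtree has 1 node {ivy}, right has 0 { }.

teak, fig, kale, poppy, bay, lily, yew, ivy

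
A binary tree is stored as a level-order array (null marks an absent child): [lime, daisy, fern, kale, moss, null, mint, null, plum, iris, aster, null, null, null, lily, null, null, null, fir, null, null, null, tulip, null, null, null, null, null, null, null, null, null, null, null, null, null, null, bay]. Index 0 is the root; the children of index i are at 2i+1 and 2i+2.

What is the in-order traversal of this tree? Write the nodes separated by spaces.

kale plum bay fir daisy iris moss aster tulip lime fern mint lily

In-order visits the left subtree, then the node, then the right subtree.
At lime: go left to daisy.
  At daisy: go left to kale.
    At kale: no left child.
    Visit kale.
    At kale: go right to plum.
      At plum: no left child.
      Visit plum.
      At plum: go right to fir.
        At fir: go left to bay.
          bay is a leaf — visit bay.
        Visit fir.
        At fir: no right child.
  Visit daisy.
  At daisy: go right to moss.
    At moss: go left to iris.
      iris is a leaf — visit iris.
    Visit moss.
    At moss: go right to aster.
      At aster: no left child.
      Visit aster.
      At aster: go right to tulip.
        tulip is a leaf — visit tulip.
Visit lime.
At lime: go right to fern.
  At fern: no left child.
  Visit fern.
  At fern: go right to mint.
    At mint: no left child.
    Visit mint.
    At mint: go right to lily.
      lily is a leaf — visit lily.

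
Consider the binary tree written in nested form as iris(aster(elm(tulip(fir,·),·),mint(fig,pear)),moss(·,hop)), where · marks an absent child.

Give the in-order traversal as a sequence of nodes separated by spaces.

In-order visits the left subtree, then the node, then the right subtree.
At iris: go left to aster.
  At aster: go left to elm.
    At elm: go left to tulip.
      At tulip: go left to fir.
        fir is a leaf — visit fir.
      Visit tulip.
      At tulip: no right child.
    Visit elm.
    At elm: no right child.
  Visit aster.
  At aster: go right to mint.
    At mint: go left to fig.
      fig is a leaf — visit fig.
    Visit mint.
    At mint: go right to pear.
      pear is a leaf — visit pear.
Visit iris.
At iris: go right to moss.
  At moss: no left child.
  Visit moss.
  At moss: go right to hop.
    hop is a leaf — visit hop.

fir tulip elm aster fig mint pear iris moss hop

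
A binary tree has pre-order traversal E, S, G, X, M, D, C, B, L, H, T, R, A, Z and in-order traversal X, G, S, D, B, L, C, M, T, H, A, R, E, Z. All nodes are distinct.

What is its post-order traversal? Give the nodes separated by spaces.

The first element of pre-order is the root; it splits in-order into left and right subtrees.
Root E: left subtree has 12 nodes {X, G, S, D, B, L, C, M, T, H, A, R}, right has 1 {Z}.
  Root S: left subtree has 2 nodes {X, G}, right has 9 {D, B, L, C, M, T, H, A, R}.
    Root G: left subtree has 1 node {X}, right has 0 { }.
    Root M: left subtree has 4 nodes {D, B, L, C}, right has 4 {T, H, A, R}.
      Root D: left subtree has 0 nodes { }, right has 3 {B, L, C}.
        Root C: left subtree has 2 nodes {B, L}, right has 0 { }.
          Root B: left subtree has 0 nodes { }, right has 1 {L}.
      Root H: left subtree has 1 node {T}, right has 2 {A, R}.
        Root R: left subtree has 1 node {A}, right has 0 { }.

X G L B C D T A R H M S Z E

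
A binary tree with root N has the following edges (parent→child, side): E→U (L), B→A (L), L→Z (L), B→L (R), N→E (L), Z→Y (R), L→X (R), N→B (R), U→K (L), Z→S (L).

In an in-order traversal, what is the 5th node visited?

In-order visits the left subtree, then the node, then the right subtree.
At N: go left to E.
  At E: go left to U.
    At U: go left to K.
      K is a leaf — visit K.
    Visit U.
    At U: no right child.
  Visit E.
  At E: no right child.
Visit N.
At N: go right to B.
  At B: go left to A.
    A is a leaf — visit A.
  Visit B.
  At B: go right to L.
    At L: go left to Z.
      At Z: go left to S.
        S is a leaf — visit S.
      Visit Z.
      At Z: go right to Y.
        Y is a leaf — visit Y.
    Visit L.
    At L: go right to X.
      X is a leaf — visit X.
Full in-order sequence: K, U, E, N, A, B, S, Z, Y, L, X.

A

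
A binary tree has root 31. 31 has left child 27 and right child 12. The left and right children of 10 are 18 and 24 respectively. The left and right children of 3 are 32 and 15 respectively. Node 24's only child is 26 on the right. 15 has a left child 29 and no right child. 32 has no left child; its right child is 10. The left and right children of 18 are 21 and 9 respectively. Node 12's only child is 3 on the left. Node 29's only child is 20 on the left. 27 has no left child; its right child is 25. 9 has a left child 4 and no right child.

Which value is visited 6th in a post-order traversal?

18

Post-order visits the left subtree, then the right subtree, then the node.
At 31: go left to 27.
  At 27: no left child.
  At 27: go right to 25.
    25 is a leaf — visit 25.
  Visit 27.
At 31: go right to 12.
  At 12: go left to 3.
    At 3: go left to 32.
      At 32: no left child.
      At 32: go right to 10.
        At 10: go left to 18.
          At 18: go left to 21.
            21 is a leaf — visit 21.
          At 18: go right to 9.
            At 9: go left to 4.
              4 is a leaf — visit 4.
            At 9: no right child.
            Visit 9.
          Visit 18.
        At 10: go right to 24.
          At 24: no left child.
          At 24: go right to 26.
            26 is a leaf — visit 26.
          Visit 24.
        Visit 10.
      Visit 32.
    At 3: go right to 15.
      At 15: go left to 29.
        At 29: go left to 20.
          20 is a leaf — visit 20.
        At 29: no right child.
        Visit 29.
      At 15: no right child.
      Visit 15.
    Visit 3.
  At 12: no right child.
  Visit 12.
Visit 31.
Full post-order sequence: 25, 27, 21, 4, 9, 18, 26, 24, 10, 32, 20, 29, 15, 3, 12, 31.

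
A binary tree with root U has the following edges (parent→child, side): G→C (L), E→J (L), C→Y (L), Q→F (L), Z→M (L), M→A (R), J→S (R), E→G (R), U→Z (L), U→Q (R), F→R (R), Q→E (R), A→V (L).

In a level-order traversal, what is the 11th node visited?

V

Level-order visits nodes level by level from the root, left to right within each level.
Level 0: U
Level 1: Z, Q
Level 2: M, F, E
Level 3: A, R, J, G
Level 4: V, S, C
Level 5: Y
Full level-order sequence: U, Z, Q, M, F, E, A, R, J, G, V, S, C, Y.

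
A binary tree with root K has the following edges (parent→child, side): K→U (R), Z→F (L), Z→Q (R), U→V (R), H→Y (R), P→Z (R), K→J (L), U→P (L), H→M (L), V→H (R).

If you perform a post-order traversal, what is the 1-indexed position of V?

Post-order visits the left subtree, then the right subtree, then the node.
At K: go left to J.
  J is a leaf — visit J.
At K: go right to U.
  At U: go left to P.
    At P: no left child.
    At P: go right to Z.
      At Z: go left to F.
        F is a leaf — visit F.
      At Z: go right to Q.
        Q is a leaf — visit Q.
      Visit Z.
    Visit P.
  At U: go right to V.
    At V: no left child.
    At V: go right to H.
      At H: go left to M.
        M is a leaf — visit M.
      At H: go right to Y.
        Y is a leaf — visit Y.
      Visit H.
    Visit V.
  Visit U.
Visit K.
Full post-order sequence: J, F, Q, Z, P, M, Y, H, V, U, K.

9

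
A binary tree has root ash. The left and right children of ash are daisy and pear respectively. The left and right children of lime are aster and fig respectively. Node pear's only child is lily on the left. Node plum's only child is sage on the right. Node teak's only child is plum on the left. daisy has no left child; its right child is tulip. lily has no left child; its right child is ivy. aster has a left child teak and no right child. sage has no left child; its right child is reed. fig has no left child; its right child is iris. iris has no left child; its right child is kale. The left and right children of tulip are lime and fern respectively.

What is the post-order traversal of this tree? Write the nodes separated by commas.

Post-order visits the left subtree, then the right subtree, then the node.
At ash: go left to daisy.
  At daisy: no left child.
  At daisy: go right to tulip.
    At tulip: go left to lime.
      At lime: go left to aster.
        At aster: go left to teak.
          At teak: go left to plum.
            At plum: no left child.
            At plum: go right to sage.
              At sage: no left child.
              At sage: go right to reed.
                reed is a leaf — visit reed.
              Visit sage.
            Visit plum.
          At teak: no right child.
          Visit teak.
        At aster: no right child.
        Visit aster.
      At lime: go right to fig.
        At fig: no left child.
        At fig: go right to iris.
          At iris: no left child.
          At iris: go right to kale.
            kale is a leaf — visit kale.
          Visit iris.
        Visit fig.
      Visit lime.
    At tulip: go right to fern.
      fern is a leaf — visit fern.
    Visit tulip.
  Visit daisy.
At ash: go right to pear.
  At pear: go left to lily.
    At lily: no left child.
    At lily: go right to ivy.
      ivy is a leaf — visit ivy.
    Visit lily.
  At pear: no right child.
  Visit pear.
Visit ash.

reed, sage, plum, teak, aster, kale, iris, fig, lime, fern, tulip, daisy, ivy, lily, pear, ash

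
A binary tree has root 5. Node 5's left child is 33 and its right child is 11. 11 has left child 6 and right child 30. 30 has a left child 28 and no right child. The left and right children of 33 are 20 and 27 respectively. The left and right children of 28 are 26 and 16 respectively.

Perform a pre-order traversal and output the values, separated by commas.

Pre-order visits the node, then its left subtree, then its right subtree.
Visit 5.
At 5: go left to 33.
  Visit 33.
  At 33: go left to 20.
    20 is a leaf — visit 20.
  At 33: go right to 27.
    27 is a leaf — visit 27.
At 5: go right to 11.
  Visit 11.
  At 11: go left to 6.
    6 is a leaf — visit 6.
  At 11: go right to 30.
    Visit 30.
    At 30: go left to 28.
      Visit 28.
      At 28: go left to 26.
        26 is a leaf — visit 26.
      At 28: go right to 16.
        16 is a leaf — visit 16.
    At 30: no right child.

5, 33, 20, 27, 11, 6, 30, 28, 26, 16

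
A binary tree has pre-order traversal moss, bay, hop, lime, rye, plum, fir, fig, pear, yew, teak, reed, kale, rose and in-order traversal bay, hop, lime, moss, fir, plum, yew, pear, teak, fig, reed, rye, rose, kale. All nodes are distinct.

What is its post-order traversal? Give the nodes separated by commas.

lime, hop, bay, fir, yew, teak, pear, reed, fig, plum, rose, kale, rye, moss

The first element of pre-order is the root; it splits in-order into left and right subtrees.
Root moss: left subtree has 3 nodes {bay, hop, lime}, right has 10 {fir, plum, yew, pear, teak, fig, reed, rye, rose, kale}.
  Root bay: left subtree has 0 nodes { }, right has 2 {hop, lime}.
    Root hop: left subtree has 0 nodes { }, right has 1 {lime}.
  Root rye: left subtree has 7 nodes {fir, plum, yew, pear, teak, fig, reed}, right has 2 {rose, kale}.
    Root plum: left subtree has 1 node {fir}, right has 5 {yew, pear, teak, fig, reed}.
      Root fig: left subtree has 3 nodes {yew, pear, teak}, right has 1 {reed}.
        Root pear: left subtree has 1 node {yew}, right has 1 {teak}.
    Root kale: left subtree has 1 node {rose}, right has 0 { }.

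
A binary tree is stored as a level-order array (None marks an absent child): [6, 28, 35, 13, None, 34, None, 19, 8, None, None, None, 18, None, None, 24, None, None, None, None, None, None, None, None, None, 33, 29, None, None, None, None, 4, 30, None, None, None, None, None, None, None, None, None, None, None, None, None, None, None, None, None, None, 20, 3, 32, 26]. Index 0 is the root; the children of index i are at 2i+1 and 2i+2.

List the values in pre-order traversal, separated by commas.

Pre-order visits the node, then its left subtree, then its right subtree.
Visit 6.
At 6: go left to 28.
  Visit 28.
  At 28: go left to 13.
    Visit 13.
    At 13: go left to 19.
      Visit 19.
      At 19: go left to 24.
        Visit 24.
        At 24: go left to 4.
          4 is a leaf — visit 4.
        At 24: go right to 30.
          30 is a leaf — visit 30.
      At 19: no right child.
    At 13: go right to 8.
      8 is a leaf — visit 8.
  At 28: no right child.
At 6: go right to 35.
  Visit 35.
  At 35: go left to 34.
    Visit 34.
    At 34: no left child.
    At 34: go right to 18.
      Visit 18.
      At 18: go left to 33.
        Visit 33.
        At 33: go left to 20.
          20 is a leaf — visit 20.
        At 33: go right to 3.
          3 is a leaf — visit 3.
      At 18: go right to 29.
        Visit 29.
        At 29: go left to 32.
          32 is a leaf — visit 32.
        At 29: go right to 26.
          26 is a leaf — visit 26.
  At 35: no right child.

6, 28, 13, 19, 24, 4, 30, 8, 35, 34, 18, 33, 20, 3, 29, 32, 26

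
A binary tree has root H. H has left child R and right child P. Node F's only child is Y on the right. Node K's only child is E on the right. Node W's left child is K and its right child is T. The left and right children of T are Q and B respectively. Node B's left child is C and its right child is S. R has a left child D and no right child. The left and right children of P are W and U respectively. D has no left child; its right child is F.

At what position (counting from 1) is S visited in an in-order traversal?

In-order visits the left subtree, then the node, then the right subtree.
At H: go left to R.
  At R: go left to D.
    At D: no left child.
    Visit D.
    At D: go right to F.
      At F: no left child.
      Visit F.
      At F: go right to Y.
        Y is a leaf — visit Y.
  Visit R.
  At R: no right child.
Visit H.
At H: go right to P.
  At P: go left to W.
    At W: go left to K.
      At K: no left child.
      Visit K.
      At K: go right to E.
        E is a leaf — visit E.
    Visit W.
    At W: go right to T.
      At T: go left to Q.
        Q is a leaf — visit Q.
      Visit T.
      At T: go right to B.
        At B: go left to C.
          C is a leaf — visit C.
        Visit B.
        At B: go right to S.
          S is a leaf — visit S.
  Visit P.
  At P: go right to U.
    U is a leaf — visit U.
Full in-order sequence: D, F, Y, R, H, K, E, W, Q, T, C, B, S, P, U.

13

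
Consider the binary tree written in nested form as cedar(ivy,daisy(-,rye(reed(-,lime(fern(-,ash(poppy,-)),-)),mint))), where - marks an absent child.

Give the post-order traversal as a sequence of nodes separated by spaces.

ivy poppy ash fern lime reed mint rye daisy cedar

Post-order visits the left subtree, then the right subtree, then the node.
At cedar: go left to ivy.
  ivy is a leaf — visit ivy.
At cedar: go right to daisy.
  At daisy: no left child.
  At daisy: go right to rye.
    At rye: go left to reed.
      At reed: no left child.
      At reed: go right to lime.
        At lime: go left to fern.
          At fern: no left child.
          At fern: go right to ash.
            At ash: go left to poppy.
              poppy is a leaf — visit poppy.
            At ash: no right child.
            Visit ash.
          Visit fern.
        At lime: no right child.
        Visit lime.
      Visit reed.
    At rye: go right to mint.
      mint is a leaf — visit mint.
    Visit rye.
  Visit daisy.
Visit cedar.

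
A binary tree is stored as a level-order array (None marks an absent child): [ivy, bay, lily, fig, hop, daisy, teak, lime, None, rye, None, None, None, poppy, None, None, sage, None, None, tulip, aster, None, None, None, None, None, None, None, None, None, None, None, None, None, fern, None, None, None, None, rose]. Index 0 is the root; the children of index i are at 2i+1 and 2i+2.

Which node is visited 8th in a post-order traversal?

Post-order visits the left subtree, then the right subtree, then the node.
At ivy: go left to bay.
  At bay: go left to fig.
    At fig: go left to lime.
      At lime: no left child.
      At lime: go right to sage.
        At sage: no left child.
        At sage: go right to fern.
          fern is a leaf — visit fern.
        Visit sage.
      Visit lime.
    At fig: no right child.
    Visit fig.
  At bay: go right to hop.
    At hop: go left to rye.
      At rye: go left to tulip.
        At tulip: go left to rose.
          rose is a leaf — visit rose.
        At tulip: no right child.
        Visit tulip.
      At rye: go right to aster.
        aster is a leaf — visit aster.
      Visit rye.
    At hop: no right child.
    Visit hop.
  Visit bay.
At ivy: go right to lily.
  At lily: go left to daisy.
    daisy is a leaf — visit daisy.
  At lily: go right to teak.
    At teak: go left to poppy.
      poppy is a leaf — visit poppy.
    At teak: no right child.
    Visit teak.
  Visit lily.
Visit ivy.
Full post-order sequence: fern, sage, lime, fig, rose, tulip, aster, rye, hop, bay, daisy, poppy, teak, lily, ivy.

rye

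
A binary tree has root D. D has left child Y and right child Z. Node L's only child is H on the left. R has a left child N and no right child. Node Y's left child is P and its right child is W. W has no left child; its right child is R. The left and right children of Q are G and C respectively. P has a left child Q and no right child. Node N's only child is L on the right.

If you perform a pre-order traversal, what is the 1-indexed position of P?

Pre-order visits the node, then its left subtree, then its right subtree.
Visit D.
At D: go left to Y.
  Visit Y.
  At Y: go left to P.
    Visit P.
    At P: go left to Q.
      Visit Q.
      At Q: go left to G.
        G is a leaf — visit G.
      At Q: go right to C.
        C is a leaf — visit C.
    At P: no right child.
  At Y: go right to W.
    Visit W.
    At W: no left child.
    At W: go right to R.
      Visit R.
      At R: go left to N.
        Visit N.
        At N: no left child.
        At N: go right to L.
          Visit L.
          At L: go left to H.
            H is a leaf — visit H.
          At L: no right child.
      At R: no right child.
At D: go right to Z.
  Z is a leaf — visit Z.
Full pre-order sequence: D, Y, P, Q, G, C, W, R, N, L, H, Z.

3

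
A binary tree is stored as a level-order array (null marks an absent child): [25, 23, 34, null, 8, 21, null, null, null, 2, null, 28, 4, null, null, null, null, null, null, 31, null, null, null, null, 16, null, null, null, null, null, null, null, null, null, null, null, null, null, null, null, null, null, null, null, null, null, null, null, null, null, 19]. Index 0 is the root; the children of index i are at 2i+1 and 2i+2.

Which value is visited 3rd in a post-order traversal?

Post-order visits the left subtree, then the right subtree, then the node.
At 25: go left to 23.
  At 23: no left child.
  At 23: go right to 8.
    At 8: go left to 2.
      At 2: go left to 31.
        31 is a leaf — visit 31.
      At 2: no right child.
      Visit 2.
    At 8: no right child.
    Visit 8.
  Visit 23.
At 25: go right to 34.
  At 34: go left to 21.
    At 21: go left to 28.
      At 28: no left child.
      At 28: go right to 16.
        At 16: no left child.
        At 16: go right to 19.
          19 is a leaf — visit 19.
        Visit 16.
      Visit 28.
    At 21: go right to 4.
      4 is a leaf — visit 4.
    Visit 21.
  At 34: no right child.
  Visit 34.
Visit 25.
Full post-order sequence: 31, 2, 8, 23, 19, 16, 28, 4, 21, 34, 25.

8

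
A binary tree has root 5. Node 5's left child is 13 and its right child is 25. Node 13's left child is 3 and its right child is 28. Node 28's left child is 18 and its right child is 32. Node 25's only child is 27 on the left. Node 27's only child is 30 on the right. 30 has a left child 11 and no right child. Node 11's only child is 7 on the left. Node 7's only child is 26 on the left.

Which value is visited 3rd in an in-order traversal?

In-order visits the left subtree, then the node, then the right subtree.
At 5: go left to 13.
  At 13: go left to 3.
    3 is a leaf — visit 3.
  Visit 13.
  At 13: go right to 28.
    At 28: go left to 18.
      18 is a leaf — visit 18.
    Visit 28.
    At 28: go right to 32.
      32 is a leaf — visit 32.
Visit 5.
At 5: go right to 25.
  At 25: go left to 27.
    At 27: no left child.
    Visit 27.
    At 27: go right to 30.
      At 30: go left to 11.
        At 11: go left to 7.
          At 7: go left to 26.
            26 is a leaf — visit 26.
          Visit 7.
          At 7: no right child.
        Visit 11.
        At 11: no right child.
      Visit 30.
      At 30: no right child.
  Visit 25.
  At 25: no right child.
Full in-order sequence: 3, 13, 18, 28, 32, 5, 27, 26, 7, 11, 30, 25.

18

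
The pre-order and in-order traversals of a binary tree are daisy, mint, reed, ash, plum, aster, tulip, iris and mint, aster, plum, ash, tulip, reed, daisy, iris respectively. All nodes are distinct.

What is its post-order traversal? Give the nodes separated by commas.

aster, plum, tulip, ash, reed, mint, iris, daisy

The first element of pre-order is the root; it splits in-order into left and right subtrees.
Root daisy: left subtree has 6 nodes {mint, aster, plum, ash, tulip, reed}, right has 1 {iris}.
  Root mint: left subtree has 0 nodes { }, right has 5 {aster, plum, ash, tulip, reed}.
    Root reed: left subtree has 4 nodes {aster, plum, ash, tulip}, right has 0 { }.
      Root ash: left subtree has 2 nodes {aster, plum}, right has 1 {tulip}.
        Root plum: left subtree has 1 node {aster}, right has 0 { }.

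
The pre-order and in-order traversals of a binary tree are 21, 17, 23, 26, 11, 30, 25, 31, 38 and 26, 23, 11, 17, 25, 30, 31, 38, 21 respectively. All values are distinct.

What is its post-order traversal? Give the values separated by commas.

The first element of pre-order is the root; it splits in-order into left and right subtrees.
Root 21: left subtree has 8 nodes {26, 23, 11, 17, 25, 30, 31, 38}, right has 0 { }.
  Root 17: left subtree has 3 nodes {26, 23, 11}, right has 4 {25, 30, 31, 38}.
    Root 23: left subtree has 1 node {26}, right has 1 {11}.
    Root 30: left subtree has 1 node {25}, right has 2 {31, 38}.
      Root 31: left subtree has 0 nodes { }, right has 1 {38}.

26, 11, 23, 25, 38, 31, 30, 17, 21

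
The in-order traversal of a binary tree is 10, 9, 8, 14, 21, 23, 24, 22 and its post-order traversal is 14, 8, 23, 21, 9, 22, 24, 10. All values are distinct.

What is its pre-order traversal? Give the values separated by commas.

The last element of post-order is the root; it splits in-order into left and right subtrees.
Root 10: left subtree has 0 nodes { }, right has 7 {9, 8, 14, 21, 23, 24, 22}.
  Root 24: left subtree has 5 nodes {9, 8, 14, 21, 23}, right has 1 {22}.
    Root 9: left subtree has 0 nodes { }, right has 4 {8, 14, 21, 23}.
      Root 21: left subtree has 2 nodes {8, 14}, right has 1 {23}.
        Root 8: left subtree has 0 nodes { }, right has 1 {14}.

10, 24, 9, 21, 8, 14, 23, 22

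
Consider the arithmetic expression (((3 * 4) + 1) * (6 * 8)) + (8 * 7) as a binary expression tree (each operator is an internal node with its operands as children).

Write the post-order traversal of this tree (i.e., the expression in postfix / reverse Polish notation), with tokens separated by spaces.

Post-order on an expression tree gives postfix notation: for each operator, emit left operand, right operand, then the operator.

3 4 * 1 + 6 8 * * 8 7 * +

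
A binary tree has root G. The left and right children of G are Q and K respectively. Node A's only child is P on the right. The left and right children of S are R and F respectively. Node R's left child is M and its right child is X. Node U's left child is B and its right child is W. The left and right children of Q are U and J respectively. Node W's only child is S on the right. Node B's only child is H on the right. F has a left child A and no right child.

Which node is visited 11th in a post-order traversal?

U

Post-order visits the left subtree, then the right subtree, then the node.
At G: go left to Q.
  At Q: go left to U.
    At U: go left to B.
      At B: no left child.
      At B: go right to H.
        H is a leaf — visit H.
      Visit B.
    At U: go right to W.
      At W: no left child.
      At W: go right to S.
        At S: go left to R.
          At R: go left to M.
            M is a leaf — visit M.
          At R: go right to X.
            X is a leaf — visit X.
          Visit R.
        At S: go right to F.
          At F: go left to A.
            At A: no left child.
            At A: go right to P.
              P is a leaf — visit P.
            Visit A.
          At F: no right child.
          Visit F.
        Visit S.
      Visit W.
    Visit U.
  At Q: go right to J.
    J is a leaf — visit J.
  Visit Q.
At G: go right to K.
  K is a leaf — visit K.
Visit G.
Full post-order sequence: H, B, M, X, R, P, A, F, S, W, U, J, Q, K, G.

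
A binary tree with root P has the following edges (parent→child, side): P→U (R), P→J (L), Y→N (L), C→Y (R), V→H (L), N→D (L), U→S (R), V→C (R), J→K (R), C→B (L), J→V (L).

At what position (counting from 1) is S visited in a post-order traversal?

10

Post-order visits the left subtree, then the right subtree, then the node.
At P: go left to J.
  At J: go left to V.
    At V: go left to H.
      H is a leaf — visit H.
    At V: go right to C.
      At C: go left to B.
        B is a leaf — visit B.
      At C: go right to Y.
        At Y: go left to N.
          At N: go left to D.
            D is a leaf — visit D.
          At N: no right child.
          Visit N.
        At Y: no right child.
        Visit Y.
      Visit C.
    Visit V.
  At J: go right to K.
    K is a leaf — visit K.
  Visit J.
At P: go right to U.
  At U: no left child.
  At U: go right to S.
    S is a leaf — visit S.
  Visit U.
Visit P.
Full post-order sequence: H, B, D, N, Y, C, V, K, J, S, U, P.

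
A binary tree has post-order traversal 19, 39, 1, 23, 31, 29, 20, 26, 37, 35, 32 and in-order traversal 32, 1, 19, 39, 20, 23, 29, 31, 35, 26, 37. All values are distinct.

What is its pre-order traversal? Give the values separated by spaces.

32 35 20 1 39 19 29 23 31 37 26

The last element of post-order is the root; it splits in-order into left and right subtrees.
Root 32: left subtree has 0 nodes { }, right has 10 {1, 19, 39, 20, 23, 29, 31, 35, 26, 37}.
  Root 35: left subtree has 7 nodes {1, 19, 39, 20, 23, 29, 31}, right has 2 {26, 37}.
    Root 20: left subtree has 3 nodes {1, 19, 39}, right has 3 {23, 29, 31}.
      Root 1: left subtree has 0 nodes { }, right has 2 {19, 39}.
        Root 39: left subtree has 1 node {19}, right has 0 { }.
      Root 29: left subtree has 1 node {23}, right has 1 {31}.
    Root 37: left subtree has 1 node {26}, right has 0 { }.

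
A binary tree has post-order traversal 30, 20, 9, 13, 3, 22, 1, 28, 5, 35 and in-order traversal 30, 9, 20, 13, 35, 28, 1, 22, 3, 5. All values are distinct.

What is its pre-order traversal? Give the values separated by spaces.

The last element of post-order is the root; it splits in-order into left and right subtrees.
Root 35: left subtree has 4 nodes {30, 9, 20, 13}, right has 5 {28, 1, 22, 3, 5}.
  Root 13: left subtree has 3 nodes {30, 9, 20}, right has 0 { }.
    Root 9: left subtree has 1 node {30}, right has 1 {20}.
  Root 5: left subtree has 4 nodes {28, 1, 22, 3}, right has 0 { }.
    Root 28: left subtree has 0 nodes { }, right has 3 {1, 22, 3}.
      Root 1: left subtree has 0 nodes { }, right has 2 {22, 3}.
        Root 22: left subtree has 0 nodes { }, right has 1 {3}.

35 13 9 30 20 5 28 1 22 3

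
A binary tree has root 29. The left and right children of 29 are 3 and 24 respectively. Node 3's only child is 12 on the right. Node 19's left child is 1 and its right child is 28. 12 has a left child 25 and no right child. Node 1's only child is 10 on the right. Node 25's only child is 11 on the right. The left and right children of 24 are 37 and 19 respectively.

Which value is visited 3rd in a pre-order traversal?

12

Pre-order visits the node, then its left subtree, then its right subtree.
Visit 29.
At 29: go left to 3.
  Visit 3.
  At 3: no left child.
  At 3: go right to 12.
    Visit 12.
    At 12: go left to 25.
      Visit 25.
      At 25: no left child.
      At 25: go right to 11.
        11 is a leaf — visit 11.
    At 12: no right child.
At 29: go right to 24.
  Visit 24.
  At 24: go left to 37.
    37 is a leaf — visit 37.
  At 24: go right to 19.
    Visit 19.
    At 19: go left to 1.
      Visit 1.
      At 1: no left child.
      At 1: go right to 10.
        10 is a leaf — visit 10.
    At 19: go right to 28.
      28 is a leaf — visit 28.
Full pre-order sequence: 29, 3, 12, 25, 11, 24, 37, 19, 1, 10, 28.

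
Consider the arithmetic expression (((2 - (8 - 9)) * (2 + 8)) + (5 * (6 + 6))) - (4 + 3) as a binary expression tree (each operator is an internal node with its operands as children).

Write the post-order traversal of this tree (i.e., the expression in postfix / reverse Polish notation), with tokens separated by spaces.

2 8 9 - - 2 8 + * 5 6 6 + * + 4 3 + -

Post-order on an expression tree gives postfix notation: for each operator, emit left operand, right operand, then the operator.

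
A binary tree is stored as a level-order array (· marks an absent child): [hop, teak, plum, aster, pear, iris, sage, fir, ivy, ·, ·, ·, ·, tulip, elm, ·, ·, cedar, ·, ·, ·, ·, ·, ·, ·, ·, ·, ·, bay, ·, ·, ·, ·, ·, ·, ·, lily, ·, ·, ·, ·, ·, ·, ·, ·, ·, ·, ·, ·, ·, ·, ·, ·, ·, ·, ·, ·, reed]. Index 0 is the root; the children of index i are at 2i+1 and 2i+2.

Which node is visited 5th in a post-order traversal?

aster

Post-order visits the left subtree, then the right subtree, then the node.
At hop: go left to teak.
  At teak: go left to aster.
    At aster: go left to fir.
      fir is a leaf — visit fir.
    At aster: go right to ivy.
      At ivy: go left to cedar.
        At cedar: no left child.
        At cedar: go right to lily.
          lily is a leaf — visit lily.
        Visit cedar.
      At ivy: no right child.
      Visit ivy.
    Visit aster.
  At teak: go right to pear.
    pear is a leaf — visit pear.
  Visit teak.
At hop: go right to plum.
  At plum: go left to iris.
    iris is a leaf — visit iris.
  At plum: go right to sage.
    At sage: go left to tulip.
      At tulip: no left child.
      At tulip: go right to bay.
        At bay: go left to reed.
          reed is a leaf — visit reed.
        At bay: no right child.
        Visit bay.
      Visit tulip.
    At sage: go right to elm.
      elm is a leaf — visit elm.
    Visit sage.
  Visit plum.
Visit hop.
Full post-order sequence: fir, lily, cedar, ivy, aster, pear, teak, iris, reed, bay, tulip, elm, sage, plum, hop.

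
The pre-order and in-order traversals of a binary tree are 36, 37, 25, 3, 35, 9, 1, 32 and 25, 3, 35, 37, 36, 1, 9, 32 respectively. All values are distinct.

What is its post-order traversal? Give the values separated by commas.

35, 3, 25, 37, 1, 32, 9, 36

The first element of pre-order is the root; it splits in-order into left and right subtrees.
Root 36: left subtree has 4 nodes {25, 3, 35, 37}, right has 3 {1, 9, 32}.
  Root 37: left subtree has 3 nodes {25, 3, 35}, right has 0 { }.
    Root 25: left subtree has 0 nodes { }, right has 2 {3, 35}.
      Root 3: left subtree has 0 nodes { }, right has 1 {35}.
  Root 9: left subtree has 1 node {1}, right has 1 {32}.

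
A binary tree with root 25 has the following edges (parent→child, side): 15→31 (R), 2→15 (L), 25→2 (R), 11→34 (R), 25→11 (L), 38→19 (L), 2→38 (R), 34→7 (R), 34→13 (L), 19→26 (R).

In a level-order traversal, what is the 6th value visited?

38

Level-order visits nodes level by level from the root, left to right within each level.
Level 0: 25
Level 1: 11, 2
Level 2: 34, 15, 38
Level 3: 13, 7, 31, 19
Level 4: 26
Full level-order sequence: 25, 11, 2, 34, 15, 38, 13, 7, 31, 19, 26.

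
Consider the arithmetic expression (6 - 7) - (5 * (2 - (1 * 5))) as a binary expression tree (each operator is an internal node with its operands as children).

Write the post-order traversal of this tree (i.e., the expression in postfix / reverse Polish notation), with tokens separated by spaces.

Post-order on an expression tree gives postfix notation: for each operator, emit left operand, right operand, then the operator.

6 7 - 5 2 1 5 * - * -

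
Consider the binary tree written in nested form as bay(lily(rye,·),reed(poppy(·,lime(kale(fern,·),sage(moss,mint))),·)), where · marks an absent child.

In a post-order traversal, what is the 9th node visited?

Post-order visits the left subtree, then the right subtree, then the node.
At bay: go left to lily.
  At lily: go left to rye.
    rye is a leaf — visit rye.
  At lily: no right child.
  Visit lily.
At bay: go right to reed.
  At reed: go left to poppy.
    At poppy: no left child.
    At poppy: go right to lime.
      At lime: go left to kale.
        At kale: go left to fern.
          fern is a leaf — visit fern.
        At kale: no right child.
        Visit kale.
      At lime: go right to sage.
        At sage: go left to moss.
          moss is a leaf — visit moss.
        At sage: go right to mint.
          mint is a leaf — visit mint.
        Visit sage.
      Visit lime.
    Visit poppy.
  At reed: no right child.
  Visit reed.
Visit bay.
Full post-order sequence: rye, lily, fern, kale, moss, mint, sage, lime, poppy, reed, bay.

poppy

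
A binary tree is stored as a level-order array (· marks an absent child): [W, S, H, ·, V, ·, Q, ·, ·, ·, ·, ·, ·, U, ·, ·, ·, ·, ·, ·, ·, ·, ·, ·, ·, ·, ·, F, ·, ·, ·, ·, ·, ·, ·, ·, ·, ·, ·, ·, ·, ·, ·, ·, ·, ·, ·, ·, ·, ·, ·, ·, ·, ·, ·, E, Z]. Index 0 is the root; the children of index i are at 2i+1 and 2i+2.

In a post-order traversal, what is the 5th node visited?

Post-order visits the left subtree, then the right subtree, then the node.
At W: go left to S.
  At S: no left child.
  At S: go right to V.
    V is a leaf — visit V.
  Visit S.
At W: go right to H.
  At H: no left child.
  At H: go right to Q.
    At Q: go left to U.
      At U: go left to F.
        At F: go left to E.
          E is a leaf — visit E.
        At F: go right to Z.
          Z is a leaf — visit Z.
        Visit F.
      At U: no right child.
      Visit U.
    At Q: no right child.
    Visit Q.
  Visit H.
Visit W.
Full post-order sequence: V, S, E, Z, F, U, Q, H, W.

F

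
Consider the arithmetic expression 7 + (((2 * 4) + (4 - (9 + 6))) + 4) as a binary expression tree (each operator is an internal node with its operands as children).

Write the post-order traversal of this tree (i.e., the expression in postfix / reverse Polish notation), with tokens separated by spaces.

Post-order on an expression tree gives postfix notation: for each operator, emit left operand, right operand, then the operator.

7 2 4 * 4 9 6 + - + 4 + +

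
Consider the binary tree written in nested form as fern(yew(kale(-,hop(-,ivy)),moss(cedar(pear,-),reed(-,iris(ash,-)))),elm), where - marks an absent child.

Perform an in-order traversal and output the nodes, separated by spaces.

kale hop ivy yew pear cedar moss reed ash iris fern elm

In-order visits the left subtree, then the node, then the right subtree.
At fern: go left to yew.
  At yew: go left to kale.
    At kale: no left child.
    Visit kale.
    At kale: go right to hop.
      At hop: no left child.
      Visit hop.
      At hop: go right to ivy.
        ivy is a leaf — visit ivy.
  Visit yew.
  At yew: go right to moss.
    At moss: go left to cedar.
      At cedar: go left to pear.
        pear is a leaf — visit pear.
      Visit cedar.
      At cedar: no right child.
    Visit moss.
    At moss: go right to reed.
      At reed: no left child.
      Visit reed.
      At reed: go right to iris.
        At iris: go left to ash.
          ash is a leaf — visit ash.
        Visit iris.
        At iris: no right child.
Visit fern.
At fern: go right to elm.
  elm is a leaf — visit elm.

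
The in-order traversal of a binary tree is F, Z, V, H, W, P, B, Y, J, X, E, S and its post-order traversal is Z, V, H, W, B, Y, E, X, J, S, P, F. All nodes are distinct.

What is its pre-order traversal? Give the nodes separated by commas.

The last element of post-order is the root; it splits in-order into left and right subtrees.
Root F: left subtree has 0 nodes { }, right has 11 {Z, V, H, W, P, B, Y, J, X, E, S}.
  Root P: left subtree has 4 nodes {Z, V, H, W}, right has 6 {B, Y, J, X, E, S}.
    Root W: left subtree has 3 nodes {Z, V, H}, right has 0 { }.
      Root H: left subtree has 2 nodes {Z, V}, right has 0 { }.
        Root V: left subtree has 1 node {Z}, right has 0 { }.
    Root S: left subtree has 5 nodes {B, Y, J, X, E}, right has 0 { }.
      Root J: left subtree has 2 nodes {B, Y}, right has 2 {X, E}.
        Root Y: left subtree has 1 node {B}, right has 0 { }.
        Root X: left subtree has 0 nodes { }, right has 1 {E}.

F, P, W, H, V, Z, S, J, Y, B, X, E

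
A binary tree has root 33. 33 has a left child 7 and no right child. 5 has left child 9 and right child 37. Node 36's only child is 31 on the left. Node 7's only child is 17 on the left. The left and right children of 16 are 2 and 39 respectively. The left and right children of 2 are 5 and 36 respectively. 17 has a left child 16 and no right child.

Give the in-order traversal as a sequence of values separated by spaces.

9 5 37 2 31 36 16 39 17 7 33

In-order visits the left subtree, then the node, then the right subtree.
At 33: go left to 7.
  At 7: go left to 17.
    At 17: go left to 16.
      At 16: go left to 2.
        At 2: go left to 5.
          At 5: go left to 9.
            9 is a leaf — visit 9.
          Visit 5.
          At 5: go right to 37.
            37 is a leaf — visit 37.
        Visit 2.
        At 2: go right to 36.
          At 36: go left to 31.
            31 is a leaf — visit 31.
          Visit 36.
          At 36: no right child.
      Visit 16.
      At 16: go right to 39.
        39 is a leaf — visit 39.
    Visit 17.
    At 17: no right child.
  Visit 7.
  At 7: no right child.
Visit 33.
At 33: no right child.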